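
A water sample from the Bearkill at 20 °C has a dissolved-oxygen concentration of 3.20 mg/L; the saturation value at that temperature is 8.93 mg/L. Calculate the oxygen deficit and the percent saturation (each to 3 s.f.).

D ≈ 5.73 mg/L; 35.8 % saturation

D = C_s − C = 8.93 − 3.20 = 5.73 mg/L.
% saturation = 3.20/8.93 × 100 = 35.8 %.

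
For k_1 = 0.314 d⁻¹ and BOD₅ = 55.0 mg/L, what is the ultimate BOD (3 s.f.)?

BOD₅ = L₀(1 − e^(−5k_1)) ⇒ L₀ = BOD₅ / (1 − e^(−5×0.314))
= 55.0 / (1 − 0.2080) = 55.0 / 0.7920 = 69.45 mg/L.

L₀ ≈ 69.4 mg/L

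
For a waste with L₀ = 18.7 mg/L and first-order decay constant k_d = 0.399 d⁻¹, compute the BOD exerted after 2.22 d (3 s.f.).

y ≈ 11.0 mg/L

y_t = L₀(1 − e^(−k_d t)) = 18.7 × (1 − e^(−0.399×2.22))
= 18.7 × (1 − 0.4124) = 18.7 × 0.5876 = 10.99 mg/L.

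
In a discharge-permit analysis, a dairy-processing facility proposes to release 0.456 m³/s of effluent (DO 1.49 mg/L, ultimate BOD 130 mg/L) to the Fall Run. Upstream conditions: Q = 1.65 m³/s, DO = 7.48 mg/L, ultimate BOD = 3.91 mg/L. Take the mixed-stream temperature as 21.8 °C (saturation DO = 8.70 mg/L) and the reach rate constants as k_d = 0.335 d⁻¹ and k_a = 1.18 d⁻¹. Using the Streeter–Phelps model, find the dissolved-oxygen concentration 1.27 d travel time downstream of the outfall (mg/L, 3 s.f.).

Mixed DO = (1.65×7.48 + 0.456×1.49)/(1.65+0.456) = 13.02/2.106 = 6.183 mg/L.
Mixed L₀ = (1.65×3.91 + 0.456×130)/(2.106) = 65.73/2.106 = 31.21 mg/L.
Initial deficit D₀ = C_s − DO₀ = 8.70 − 6.183 = 2.517 mg/L.
D(1.27) = [0.335×31.21/(1.18−0.335)](e^(−0.335×1.27) − e^(−1.18×1.27)) + 2.517 e^(−1.18×1.27)
= 12.37 × (0.6535 − 0.2234) + 2.517 × 0.2234 = 5.884 mg/L.
DO = 8.70 − 5.884 = 2.816 mg/L.

DO ≈ 2.82 mg/L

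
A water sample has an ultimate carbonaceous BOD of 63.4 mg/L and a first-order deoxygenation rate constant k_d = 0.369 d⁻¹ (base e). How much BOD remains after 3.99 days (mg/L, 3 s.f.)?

L_t = L₀ e^(−k_d t) = 63.4 × e^(−0.369×3.99) = 63.4 × 0.2294 = 14.54 mg/L.

L ≈ 14.5 mg/L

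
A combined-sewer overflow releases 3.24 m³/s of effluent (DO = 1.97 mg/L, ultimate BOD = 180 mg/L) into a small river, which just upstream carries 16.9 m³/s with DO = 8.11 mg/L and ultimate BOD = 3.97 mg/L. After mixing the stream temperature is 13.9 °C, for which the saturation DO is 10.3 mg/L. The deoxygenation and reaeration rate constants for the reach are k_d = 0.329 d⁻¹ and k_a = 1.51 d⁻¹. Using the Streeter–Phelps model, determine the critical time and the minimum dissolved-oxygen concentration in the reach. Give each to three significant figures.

t_c ≈ 0.921 d; minimum DO ≈ 5.10 mg/L

Mixed DO = (16.9×8.11 + 3.24×1.97)/(16.9+3.24) = 143.4/20.14 = 7.122 mg/L.
Mixed L₀ = (16.9×3.97 + 3.24×180)/(20.14) = 650.3/20.14 = 32.29 mg/L.
Initial deficit D₀ = C_s − DO₀ = 10.3 − 7.122 = 3.178 mg/L.
t_c = (1/1.181) ln[(1.51/0.329)(1 − 3.178×1.181/(0.329×32.29))] = 0.8467 × ln(2.968) = 0.9212 d.
D_c = (0.329/1.51) × 32.29 × e^(−0.329×0.9212) = 0.2179 × 32.29 × 0.7385 = 5.196 mg/L.
Minimum DO = 10.3 − 5.196 = 5.104 mg/L.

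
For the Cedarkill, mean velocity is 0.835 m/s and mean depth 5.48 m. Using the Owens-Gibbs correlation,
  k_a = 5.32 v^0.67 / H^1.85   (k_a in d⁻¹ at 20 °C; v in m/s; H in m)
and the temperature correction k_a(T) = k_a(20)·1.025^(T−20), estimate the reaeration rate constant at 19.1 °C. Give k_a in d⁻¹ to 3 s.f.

k_a(20) = 5.32 × 0.835^0.67 / 5.48^1.85 = 5.32 × 0.8862 / 23.27 = 0.2026 d⁻¹.
k_a(19.1) = 0.2026 × 1.025^(19.1−20) = 0.2026 × 0.9780 = 0.1982 d⁻¹.

k_a ≈ 0.198 d⁻¹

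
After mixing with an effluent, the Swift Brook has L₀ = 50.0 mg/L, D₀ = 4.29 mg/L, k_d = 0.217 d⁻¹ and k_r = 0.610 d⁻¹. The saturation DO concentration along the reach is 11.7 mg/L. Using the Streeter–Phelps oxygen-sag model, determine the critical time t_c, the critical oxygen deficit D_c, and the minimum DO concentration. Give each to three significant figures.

t_c ≈ 2.20 d; D_c ≈ 11.0 mg/L; min DO ≈ 0.666 mg/L

With k_r/k_d = 2.811 and 1 − D₀(k_r−k_d)/(k_d L₀) = 0.8446,
t_c = ln(2.811 × 0.8446) / (0.610 − 0.217) = ln(2.374) / 0.3930 = 0.8647/0.3930 = 2.200 d.
L(t_c) = L₀ e^(−k_d t_c) = 50.0 × 0.6204 = 31.02 mg/L, and at the critical point k_r D_c = k_d L, so D_c = (0.217/0.610) × 31.02 = 11.03 mg/L.
Minimum DO = C_s − D_c = 11.7 − 11.03 = 0.6656 mg/L.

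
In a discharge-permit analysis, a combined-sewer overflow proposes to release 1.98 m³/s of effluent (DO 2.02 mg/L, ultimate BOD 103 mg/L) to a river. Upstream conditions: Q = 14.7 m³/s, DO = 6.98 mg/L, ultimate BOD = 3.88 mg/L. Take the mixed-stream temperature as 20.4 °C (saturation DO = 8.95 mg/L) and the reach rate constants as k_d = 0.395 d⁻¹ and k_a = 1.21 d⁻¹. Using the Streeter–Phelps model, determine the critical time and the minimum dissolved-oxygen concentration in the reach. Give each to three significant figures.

t_c ≈ 0.869 d; minimum DO ≈ 5.33 mg/L

Mixed DO = (14.7×6.98 + 1.98×2.02)/(14.7+1.98) = 106.6/16.68 = 6.391 mg/L.
Mixed L₀ = (14.7×3.88 + 1.98×103)/(16.68) = 261.0/16.68 = 15.65 mg/L.
Initial deficit D₀ = C_s − DO₀ = 8.95 − 6.391 = 2.559 mg/L.
t_c = (1/0.8150) ln[(1.21/0.395)(1 − 2.559×0.8150/(0.395×15.65))] = 1.227 × ln(2.030) = 0.8685 d.
D_c = (0.395/1.21) × 15.65 × e^(−0.395×0.8685) = 0.3264 × 15.65 × 0.7096 = 3.624 mg/L.
Minimum DO = 8.95 − 3.624 = 5.326 mg/L.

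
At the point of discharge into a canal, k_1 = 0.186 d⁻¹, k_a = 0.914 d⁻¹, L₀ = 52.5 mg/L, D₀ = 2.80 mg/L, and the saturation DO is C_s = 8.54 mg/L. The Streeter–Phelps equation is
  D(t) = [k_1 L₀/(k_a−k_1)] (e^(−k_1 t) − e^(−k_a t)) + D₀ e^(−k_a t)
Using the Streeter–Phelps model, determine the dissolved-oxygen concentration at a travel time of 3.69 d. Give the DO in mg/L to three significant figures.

DO ≈ 2.15 mg/L

k_1 L₀/(k_a−k_1) = 0.186×52.5/(0.914−0.186) = 9.765/0.7280 = 13.41 mg/L.
e^(−k_1 t) = e^(−0.186×3.690) = 0.5034; e^(−k_a t) = e^(−0.914×3.690) = 0.03430.
D = 13.41 × (0.5034 − 0.03430) + 2.80 × 0.03430 = 6.292 + 0.09604 = 6.389 mg/L.
DO = C_s − D = 8.54 − 6.389 = 2.151 mg/L.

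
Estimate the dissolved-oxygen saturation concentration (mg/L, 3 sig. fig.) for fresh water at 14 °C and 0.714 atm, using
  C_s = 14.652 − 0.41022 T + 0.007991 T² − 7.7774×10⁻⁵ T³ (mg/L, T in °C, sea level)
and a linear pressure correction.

C_s ≈ 7.33 mg/L

At sea level: C_s = 14.652 − 0.41022×14 + 0.007991×14² − 7.7774×10⁻⁵×14³ = 10.26 mg/L.
Pressure correction: C_s' = 10.26 × 0.714 = 7.327 mg/L.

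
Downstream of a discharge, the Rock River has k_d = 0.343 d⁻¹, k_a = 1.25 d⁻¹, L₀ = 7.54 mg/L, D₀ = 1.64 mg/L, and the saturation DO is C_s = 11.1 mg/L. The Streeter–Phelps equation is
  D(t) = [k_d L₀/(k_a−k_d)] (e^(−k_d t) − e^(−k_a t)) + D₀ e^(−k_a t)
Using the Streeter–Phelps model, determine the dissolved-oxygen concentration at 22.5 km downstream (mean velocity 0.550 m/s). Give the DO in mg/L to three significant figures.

DO ≈ 9.35 mg/L

Travel time t = x/v = 22.5 km / (0.550 m/s) = 22500 m / 0.550 m/s = 40910 s = 0.4735 d.
k_d L₀/(k_a−k_d) = 0.343×7.54/(1.25−0.343) = 2.586/0.9070 = 2.851 mg/L.
e^(−k_d t) = e^(−0.343×0.4735) = 0.8501; e^(−k_a t) = e^(−1.25×0.4735) = 0.5533.
D = 2.851 × (0.8501 − 0.5533) + 1.64 × 0.5533 = 0.8463 + 0.9074 = 1.754 mg/L.
DO = C_s − D = 11.1 − 1.754 = 9.346 mg/L.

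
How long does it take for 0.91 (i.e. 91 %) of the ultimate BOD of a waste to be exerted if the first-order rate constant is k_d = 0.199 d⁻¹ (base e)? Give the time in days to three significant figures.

y/L₀ = 1 − e^(−k_d t) = 0.91 ⇒ e^(−k_d t) = 0.0900
t = −ln(0.0900) / 0.199 = 2.408 / 0.199 = 12.10 d.

t ≈ 12.1 d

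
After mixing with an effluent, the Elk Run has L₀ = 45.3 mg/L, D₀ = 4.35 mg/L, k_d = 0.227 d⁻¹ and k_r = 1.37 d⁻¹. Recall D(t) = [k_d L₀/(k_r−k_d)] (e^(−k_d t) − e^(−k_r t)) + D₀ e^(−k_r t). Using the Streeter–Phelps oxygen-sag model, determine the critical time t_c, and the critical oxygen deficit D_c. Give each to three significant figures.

t_c = [1/(k_r−k_d)] ln[(k_r/k_d)(1 − D₀(k_r−k_d)/(k_d L₀))]
= [1/(1.37−0.227)] ln[(1.37/0.227)(1 − 4.35×1.143/(0.227×45.3))]
= (1/1.143) ln[6.035 × 0.5165] = 0.8749 × ln(3.117) = 0.8749 × 1.137 = 0.9947 d.
L(t_c) = L₀ e^(−k_d t_c) = 45.3 × 0.7979 = 36.14 mg/L, and at the critical point k_r D_c = k_d L, so D_c = (0.227/1.37) × 36.14 = 5.989 mg/L.

t_c ≈ 0.995 d; D_c ≈ 5.99 mg/L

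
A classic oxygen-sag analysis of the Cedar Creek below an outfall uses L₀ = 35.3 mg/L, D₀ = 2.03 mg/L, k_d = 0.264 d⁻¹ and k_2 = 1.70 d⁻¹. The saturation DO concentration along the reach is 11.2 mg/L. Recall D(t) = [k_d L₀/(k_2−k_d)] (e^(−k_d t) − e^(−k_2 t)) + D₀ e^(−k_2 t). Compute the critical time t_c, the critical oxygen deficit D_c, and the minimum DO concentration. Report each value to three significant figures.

t_c ≈ 1.04 d; D_c ≈ 4.17 mg/L; min DO ≈ 7.03 mg/L

With k_2/k_d = 6.439 and 1 − D₀(k_2−k_d)/(k_d L₀) = 0.6872,
t_c = ln(6.439 × 0.6872) / (1.70 − 0.264) = ln(4.425) / 1.436 = 1.487/1.436 = 1.036 d.
D_c = (k_d/k_2) L₀ e^(−k_d t_c) = (0.264/1.70) × 35.3 × e^(−0.264×1.036) = 0.1553 × 35.3 × 0.7608 = 4.170 mg/L.
Minimum DO = C_s − D_c = 11.2 − 4.170 = 7.030 mg/L.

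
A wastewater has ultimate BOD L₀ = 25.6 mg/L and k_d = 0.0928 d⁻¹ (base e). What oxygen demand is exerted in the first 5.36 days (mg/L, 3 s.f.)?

y ≈ 10.0 mg/L

y_t = L₀(1 − e^(−k_d t)) = 25.6 × (1 − e^(−0.0928×5.36))
= 25.6 × (1 − 0.6081) = 25.6 × 0.3919 = 10.03 mg/L.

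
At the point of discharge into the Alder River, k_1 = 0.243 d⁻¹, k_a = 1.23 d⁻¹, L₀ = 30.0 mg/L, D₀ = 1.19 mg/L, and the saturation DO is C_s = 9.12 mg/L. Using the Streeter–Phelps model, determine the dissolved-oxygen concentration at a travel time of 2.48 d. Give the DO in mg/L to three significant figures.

k_1 L₀/(k_a−k_1) = 0.243×30.0/(1.23−0.243) = 7.290/0.9870 = 7.386 mg/L.
e^(−k_1 t) = e^(−0.243×2.480) = 0.5474; e^(−k_a t) = e^(−1.23×2.480) = 0.04734.
D = 7.386 × (0.5474 − 0.04734) + 1.19 × 0.04734 = 3.693 + 0.05633 = 3.750 mg/L.
DO = C_s − D = 9.12 − 3.750 = 5.370 mg/L.

DO ≈ 5.37 mg/L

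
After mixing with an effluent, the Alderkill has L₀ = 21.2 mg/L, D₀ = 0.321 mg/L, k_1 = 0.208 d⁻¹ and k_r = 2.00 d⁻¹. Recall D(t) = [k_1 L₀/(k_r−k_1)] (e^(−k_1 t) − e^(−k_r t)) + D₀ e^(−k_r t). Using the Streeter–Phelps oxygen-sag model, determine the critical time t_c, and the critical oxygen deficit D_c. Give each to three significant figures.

With k_r/k_1 = 9.615 and 1 − D₀(k_r−k_1)/(k_1 L₀) = 0.8696,
t_c = ln(9.615 × 0.8696) / (2.00 − 0.208) = ln(8.361) / 1.792 = 2.124/1.792 = 1.185 d.
D_c = (k_1/k_r) L₀ e^(−k_1 t_c) = (0.208/2.00) × 21.2 × e^(−0.208×1.185) = 0.1040 × 21.2 × 0.7815 = 1.723 mg/L.

t_c ≈ 1.19 d; D_c ≈ 1.72 mg/L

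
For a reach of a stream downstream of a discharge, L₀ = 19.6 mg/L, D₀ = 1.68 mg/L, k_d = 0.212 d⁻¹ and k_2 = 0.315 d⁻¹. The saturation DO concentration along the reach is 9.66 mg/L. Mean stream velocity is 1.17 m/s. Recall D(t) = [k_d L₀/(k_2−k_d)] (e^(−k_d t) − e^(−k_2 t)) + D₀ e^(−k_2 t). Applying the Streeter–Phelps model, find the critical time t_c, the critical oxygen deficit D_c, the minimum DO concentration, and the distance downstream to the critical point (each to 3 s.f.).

At the critical point dD/dt = 0, so k_d L₀ e^(−k_d t) = k_2 D. Substituting D(t) from the Streeter–Phelps equation and solving for t gives
t_c = ln[(k_2/k_d)(1 − D₀(k_2−k_d)/(k_d L₀))] / (k_2−k_d).
Here k_2−k_d = 0.1030 d⁻¹ and 1 − D₀(k_2−k_d)/(k_d L₀) = 1 − 1.68×0.1030/(0.212×19.6) = 0.9584, so
t_c = ln(1.486 × 0.9584) / 0.1030 = 0.3535 / 0.1030 = 3.432 d.
L(t_c) = L₀ e^(−k_d t_c) = 19.6 × 0.4831 = 9.469 mg/L, and at the critical point k_2 D_c = k_d L, so D_c = (0.212/0.315) × 9.469 = 6.373 mg/L.
Minimum DO = C_s − D_c = 9.66 − 6.373 = 3.287 mg/L.
x_c = v t_c = 1.17 m/s × 3.432 d × 86400 s/d = 346900 m ≈ 347 km.

t_c ≈ 3.43 d; D_c ≈ 6.37 mg/L; min DO ≈ 3.29 mg/L; x_c ≈ 347 km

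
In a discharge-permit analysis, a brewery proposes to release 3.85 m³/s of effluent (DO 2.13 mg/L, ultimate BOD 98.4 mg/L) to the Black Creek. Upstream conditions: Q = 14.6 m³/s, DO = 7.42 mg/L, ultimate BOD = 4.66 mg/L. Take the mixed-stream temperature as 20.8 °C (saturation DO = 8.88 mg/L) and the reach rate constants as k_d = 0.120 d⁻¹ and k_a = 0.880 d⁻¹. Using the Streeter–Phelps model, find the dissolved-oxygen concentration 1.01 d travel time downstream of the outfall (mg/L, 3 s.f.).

Mixed DO = (14.6×7.42 + 3.85×2.13)/(14.6+3.85) = 116.5/18.45 = 6.316 mg/L.
Mixed L₀ = (14.6×4.66 + 3.85×98.4)/(18.45) = 446.9/18.45 = 24.22 mg/L.
Initial deficit D₀ = C_s − DO₀ = 8.88 − 6.316 = 2.564 mg/L.
D(1.01) = [0.120×24.22/(0.880−0.120)](e^(−0.120×1.01) − e^(−0.880×1.01)) + 2.564 e^(−0.880×1.01)
= 3.824 × (0.8859 − 0.4111) + 2.564 × 0.4111 = 2.870 mg/L.
DO = 8.88 − 2.870 = 6.010 mg/L.

DO ≈ 6.01 mg/L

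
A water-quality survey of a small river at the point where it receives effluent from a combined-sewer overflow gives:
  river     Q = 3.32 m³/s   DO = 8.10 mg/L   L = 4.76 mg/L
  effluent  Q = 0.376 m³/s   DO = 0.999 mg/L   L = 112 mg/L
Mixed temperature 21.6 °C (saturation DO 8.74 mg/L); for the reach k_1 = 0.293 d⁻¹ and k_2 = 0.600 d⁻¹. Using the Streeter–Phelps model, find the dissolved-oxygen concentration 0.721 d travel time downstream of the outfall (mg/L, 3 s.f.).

Mixed DO = (3.32×8.10 + 0.376×0.999)/(3.32+0.376) = 27.27/3.696 = 7.378 mg/L.
Mixed L₀ = (3.32×4.76 + 0.376×112)/(3.696) = 57.92/3.696 = 15.67 mg/L.
Initial deficit D₀ = C_s − DO₀ = 8.74 − 7.378 = 1.362 mg/L.
D(0.721) = [0.293×15.67/(0.600−0.293)](e^(−0.293×0.721) − e^(−0.600×0.721)) + 1.362 e^(−0.600×0.721)
= 14.96 × (0.8096 − 0.6488) + 1.362 × 0.6488 = 3.288 mg/L.
DO = 8.74 − 3.288 = 5.452 mg/L.

DO ≈ 5.45 mg/L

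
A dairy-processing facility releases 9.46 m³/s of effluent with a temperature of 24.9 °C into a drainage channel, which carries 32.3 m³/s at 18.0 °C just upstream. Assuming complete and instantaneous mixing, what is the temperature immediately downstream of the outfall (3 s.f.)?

Flow-weighted mixing: C = (Q_r C_r + Q_w C_w)/(Q_r + Q_w)
= (32.3×18.0 + 9.46×24.9)/(32.3 + 9.46) = 817.0/41.76 = 19.56 °C.

19.6 °C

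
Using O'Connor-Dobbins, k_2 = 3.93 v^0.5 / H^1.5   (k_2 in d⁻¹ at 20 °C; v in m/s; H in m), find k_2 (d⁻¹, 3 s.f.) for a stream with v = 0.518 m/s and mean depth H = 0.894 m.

k_2 = 3.93 × 0.518^0.5 / 0.894^1.5 = 3.93 × 0.7197 / 0.8453 = 3.346 d⁻¹.

k_2 ≈ 3.35 d⁻¹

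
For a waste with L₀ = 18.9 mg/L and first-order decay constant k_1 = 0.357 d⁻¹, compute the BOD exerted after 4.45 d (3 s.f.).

y_t = L₀(1 − e^(−k_1 t)) = 18.9 × (1 − e^(−0.357×4.45))
= 18.9 × (1 − 0.2042) = 18.9 × 0.7958 = 15.04 mg/L.

y ≈ 15.0 mg/L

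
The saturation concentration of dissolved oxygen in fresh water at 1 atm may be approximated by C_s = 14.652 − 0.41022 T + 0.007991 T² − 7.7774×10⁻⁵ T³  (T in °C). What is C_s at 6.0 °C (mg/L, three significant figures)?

C_s = 14.652 − 0.41022×6.0 + 0.007991×6.0² − 7.7774×10⁻⁵×6.0³ = 12.46 mg/L.

C_s ≈ 12.5 mg/L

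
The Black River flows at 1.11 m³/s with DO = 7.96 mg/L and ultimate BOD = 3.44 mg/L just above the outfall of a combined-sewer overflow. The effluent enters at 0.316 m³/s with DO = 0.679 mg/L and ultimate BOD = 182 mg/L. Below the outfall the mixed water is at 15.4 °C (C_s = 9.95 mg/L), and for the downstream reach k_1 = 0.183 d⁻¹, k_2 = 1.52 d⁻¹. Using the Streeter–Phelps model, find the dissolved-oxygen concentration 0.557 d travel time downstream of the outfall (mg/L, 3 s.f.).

Mixed DO = (1.11×7.96 + 0.316×0.679)/(1.11+0.316) = 9.050/1.426 = 6.347 mg/L.
Mixed L₀ = (1.11×3.44 + 0.316×182)/(1.426) = 61.33/1.426 = 43.01 mg/L.
Initial deficit D₀ = C_s − DO₀ = 9.95 − 6.347 = 3.603 mg/L.
D(0.557) = [0.183×43.01/(1.52−0.183)](e^(−0.183×0.557) − e^(−1.52×0.557)) + 3.603 e^(−1.52×0.557)
= 5.887 × (0.9031 − 0.4289) + 3.603 × 0.4289 = 4.337 mg/L.
DO = 9.95 − 4.337 = 5.613 mg/L.

DO ≈ 5.61 mg/L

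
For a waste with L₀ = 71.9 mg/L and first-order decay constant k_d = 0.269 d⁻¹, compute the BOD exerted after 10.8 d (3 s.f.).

y ≈ 68.0 mg/L

y_t = L₀(1 − e^(−k_d t)) = 71.9 × (1 − e^(−0.269×10.8))
= 71.9 × (1 − 0.05474) = 71.9 × 0.9453 = 67.96 mg/L.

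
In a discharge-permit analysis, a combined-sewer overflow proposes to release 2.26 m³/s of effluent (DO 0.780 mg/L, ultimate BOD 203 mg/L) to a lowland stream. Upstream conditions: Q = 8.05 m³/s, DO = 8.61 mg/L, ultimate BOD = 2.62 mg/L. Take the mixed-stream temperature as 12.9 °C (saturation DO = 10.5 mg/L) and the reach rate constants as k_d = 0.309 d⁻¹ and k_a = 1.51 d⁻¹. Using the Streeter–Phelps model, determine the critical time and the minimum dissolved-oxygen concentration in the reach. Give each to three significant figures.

Mixed DO = (8.05×8.61 + 2.26×0.780)/(8.05+2.26) = 71.07/10.31 = 6.894 mg/L.
Mixed L₀ = (8.05×2.62 + 2.26×203)/(10.31) = 479.9/10.31 = 46.54 mg/L.
Initial deficit D₀ = C_s − DO₀ = 10.5 − 6.894 = 3.606 mg/L.
t_c = (1/1.201) ln[(1.51/0.309)(1 − 3.606×1.201/(0.309×46.54))] = 0.8326 × ln(3.415) = 1.023 d.
D_c = (0.309/1.51) × 46.54 × e^(−0.309×1.023) = 0.2046 × 46.54 × 0.7291 = 6.944 mg/L.
Minimum DO = 10.5 − 6.944 = 3.556 mg/L.

t_c ≈ 1.02 d; minimum DO ≈ 3.56 mg/L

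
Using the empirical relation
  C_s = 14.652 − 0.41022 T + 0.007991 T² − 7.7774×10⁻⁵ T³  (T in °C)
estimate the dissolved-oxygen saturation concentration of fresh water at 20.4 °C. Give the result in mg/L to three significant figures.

C_s = 14.652 − 0.41022×20.4 + 0.007991×20.4² − 7.7774×10⁻⁵×20.4³ = 8.949 mg/L.

C_s ≈ 8.95 mg/L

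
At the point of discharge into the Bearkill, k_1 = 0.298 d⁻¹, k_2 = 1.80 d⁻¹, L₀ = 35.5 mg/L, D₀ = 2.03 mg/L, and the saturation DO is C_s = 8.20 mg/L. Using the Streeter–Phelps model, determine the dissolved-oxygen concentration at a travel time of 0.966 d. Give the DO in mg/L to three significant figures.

DO ≈ 3.80 mg/L

k_1 L₀/(k_2−k_1) = 0.298×35.5/(1.80−0.298) = 10.58/1.502 = 7.043 mg/L.
e^(−k_1 t) = e^(−0.298×0.9660) = 0.7499; e^(−k_2 t) = e^(−1.80×0.9660) = 0.1757.
D = 7.043 × (0.7499 − 0.1757) + 2.03 × 0.1757 = 4.044 + 0.3567 = 4.400 mg/L.
DO = C_s − D = 8.20 − 4.400 = 3.800 mg/L.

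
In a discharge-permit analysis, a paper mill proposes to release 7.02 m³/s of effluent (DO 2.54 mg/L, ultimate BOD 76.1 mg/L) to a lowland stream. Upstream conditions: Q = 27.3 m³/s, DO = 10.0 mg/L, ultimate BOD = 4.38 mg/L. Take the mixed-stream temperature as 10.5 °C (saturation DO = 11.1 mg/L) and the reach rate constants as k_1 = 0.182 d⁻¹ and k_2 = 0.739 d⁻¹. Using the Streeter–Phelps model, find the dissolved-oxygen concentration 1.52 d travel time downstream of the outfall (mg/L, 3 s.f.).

DO ≈ 7.55 mg/L

Mixed DO = (27.3×10.0 + 7.02×2.54)/(27.3+7.02) = 290.8/34.32 = 8.474 mg/L.
Mixed L₀ = (27.3×4.38 + 7.02×76.1)/(34.32) = 653.8/34.32 = 19.05 mg/L.
Initial deficit D₀ = C_s − DO₀ = 11.1 − 8.474 = 2.626 mg/L.
D(1.52) = [0.182×19.05/(0.739−0.182)](e^(−0.182×1.52) − e^(−0.739×1.52)) + 2.626 e^(−0.739×1.52)
= 6.225 × (0.7583 − 0.3252) + 2.626 × 0.3252 = 3.550 mg/L.
DO = 11.1 − 3.550 = 7.550 mg/L.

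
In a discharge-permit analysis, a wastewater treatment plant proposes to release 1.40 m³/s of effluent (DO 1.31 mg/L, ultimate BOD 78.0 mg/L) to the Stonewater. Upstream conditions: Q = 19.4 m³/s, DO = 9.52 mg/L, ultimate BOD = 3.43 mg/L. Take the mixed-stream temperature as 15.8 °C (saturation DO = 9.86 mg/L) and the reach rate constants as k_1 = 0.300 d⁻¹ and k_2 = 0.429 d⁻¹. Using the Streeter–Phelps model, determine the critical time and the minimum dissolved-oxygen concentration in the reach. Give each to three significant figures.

Mixed DO = (19.4×9.52 + 1.40×1.31)/(19.4+1.40) = 186.5/20.80 = 8.967 mg/L.
Mixed L₀ = (19.4×3.43 + 1.40×78.0)/(20.80) = 175.7/20.80 = 8.449 mg/L.
Initial deficit D₀ = C_s − DO₀ = 9.86 − 8.967 = 0.8926 mg/L.
t_c = (1/0.1290) ln[(0.429/0.300)(1 − 0.8926×0.1290/(0.300×8.449))] = 7.752 × ln(1.365) = 2.412 d.
D_c = (0.300/0.429) × 8.449 × e^(−0.300×2.412) = 0.6993 × 8.449 × 0.4850 = 2.865 mg/L.
Minimum DO = 9.86 − 2.865 = 6.995 mg/L.

t_c ≈ 2.41 d; minimum DO ≈ 6.99 mg/L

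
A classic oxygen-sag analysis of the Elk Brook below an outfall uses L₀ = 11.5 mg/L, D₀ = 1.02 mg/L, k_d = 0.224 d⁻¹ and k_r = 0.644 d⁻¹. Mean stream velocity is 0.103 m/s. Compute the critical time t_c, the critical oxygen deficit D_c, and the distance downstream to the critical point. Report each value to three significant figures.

With k_r/k_d = 2.875 and 1 − D₀(k_r−k_d)/(k_d L₀) = 0.8337,
t_c = ln(2.875 × 0.8337) / (0.644 − 0.224) = ln(2.397) / 0.4200 = 0.8742/0.4200 = 2.081 d.
D_c = (k_d/k_r) L₀ e^(−k_d t_c) = (0.224/0.644) × 11.5 × e^(−0.224×2.081) = 0.3478 × 11.5 × 0.6274 = 2.509 mg/L.
x_c = v t_c = 0.103 m/s × 2.081 d × 86400 s/d = 18520 m ≈ 18.5 km.

t_c ≈ 2.08 d; D_c ≈ 2.51 mg/L; x_c ≈ 18.5 km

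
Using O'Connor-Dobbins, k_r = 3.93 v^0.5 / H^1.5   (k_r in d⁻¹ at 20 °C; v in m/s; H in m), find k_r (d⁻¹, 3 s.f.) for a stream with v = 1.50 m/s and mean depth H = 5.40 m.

k_r ≈ 0.384 d⁻¹

k_r = 3.93 × 1.50^0.5 / 5.40^1.5 = 3.93 × 1.225 / 12.55 = 0.3836 d⁻¹.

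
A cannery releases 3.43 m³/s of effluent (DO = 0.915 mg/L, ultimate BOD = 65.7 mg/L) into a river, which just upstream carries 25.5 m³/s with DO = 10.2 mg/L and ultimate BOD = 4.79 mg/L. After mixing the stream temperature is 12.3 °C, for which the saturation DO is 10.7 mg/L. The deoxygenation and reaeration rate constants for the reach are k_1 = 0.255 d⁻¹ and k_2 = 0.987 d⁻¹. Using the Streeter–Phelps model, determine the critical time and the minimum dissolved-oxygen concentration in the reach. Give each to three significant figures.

t_c ≈ 1.19 d; minimum DO ≈ 8.41 mg/L

Mixed DO = (25.5×10.2 + 3.43×0.915)/(25.5+3.43) = 263.2/28.93 = 9.099 mg/L.
Mixed L₀ = (25.5×4.79 + 3.43×65.7)/(28.93) = 347.5/28.93 = 12.01 mg/L.
Initial deficit D₀ = C_s − DO₀ = 10.7 − 9.099 = 1.601 mg/L.
t_c = (1/0.7320) ln[(0.987/0.255)(1 − 1.601×0.7320/(0.255×12.01))] = 1.366 × ln(2.390) = 1.190 d.
D_c = (0.255/0.987) × 12.01 × e^(−0.255×1.190) = 0.2584 × 12.01 × 0.7382 = 2.291 mg/L.
Minimum DO = 10.7 − 2.291 = 8.409 mg/L.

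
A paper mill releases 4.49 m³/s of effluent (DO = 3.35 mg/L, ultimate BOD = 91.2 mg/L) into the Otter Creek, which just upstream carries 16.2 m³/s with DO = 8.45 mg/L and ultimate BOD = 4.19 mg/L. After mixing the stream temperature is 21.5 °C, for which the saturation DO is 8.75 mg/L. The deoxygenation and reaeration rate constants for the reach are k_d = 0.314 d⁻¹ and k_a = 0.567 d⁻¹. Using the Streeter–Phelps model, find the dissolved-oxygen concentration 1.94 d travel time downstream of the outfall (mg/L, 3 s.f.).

Mixed DO = (16.2×8.45 + 4.49×3.35)/(16.2+4.49) = 151.9/20.69 = 7.343 mg/L.
Mixed L₀ = (16.2×4.19 + 4.49×91.2)/(20.69) = 477.4/20.69 = 23.07 mg/L.
Initial deficit D₀ = C_s − DO₀ = 8.75 − 7.343 = 1.407 mg/L.
D(1.94) = [0.314×23.07/(0.567−0.314)](e^(−0.314×1.94) − e^(−0.567×1.94)) + 1.407 e^(−0.567×1.94)
= 28.64 × (0.5438 − 0.3329) + 1.407 × 0.3329 = 6.508 mg/L.
DO = 8.75 − 6.508 = 2.242 mg/L.

DO ≈ 2.24 mg/L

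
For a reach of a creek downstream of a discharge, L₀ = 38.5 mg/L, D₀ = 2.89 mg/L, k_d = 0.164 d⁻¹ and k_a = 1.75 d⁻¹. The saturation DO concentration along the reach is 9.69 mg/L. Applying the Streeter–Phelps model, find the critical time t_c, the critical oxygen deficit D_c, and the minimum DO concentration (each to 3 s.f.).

At the critical point dD/dt = 0, so k_d L₀ e^(−k_d t) = k_a D. Substituting D(t) from the Streeter–Phelps equation and solving for t gives
t_c = ln[(k_a/k_d)(1 − D₀(k_a−k_d)/(k_d L₀))] / (k_a−k_d).
Here k_a−k_d = 1.586 d⁻¹ and 1 − D₀(k_a−k_d)/(k_d L₀) = 1 − 2.89×1.586/(0.164×38.5) = 0.2741, so
t_c = ln(10.67 × 0.2741) / 1.586 = 1.073 / 1.586 = 0.6766 d.
L(t_c) = L₀ e^(−k_d t_c) = 38.5 × 0.8950 = 34.46 mg/L, and at the critical point k_a D_c = k_d L, so D_c = (0.164/1.75) × 34.46 = 3.229 mg/L.
Minimum DO = C_s − D_c = 9.69 − 3.229 = 6.461 mg/L.

t_c ≈ 0.677 d; D_c ≈ 3.23 mg/L; min DO ≈ 6.46 mg/L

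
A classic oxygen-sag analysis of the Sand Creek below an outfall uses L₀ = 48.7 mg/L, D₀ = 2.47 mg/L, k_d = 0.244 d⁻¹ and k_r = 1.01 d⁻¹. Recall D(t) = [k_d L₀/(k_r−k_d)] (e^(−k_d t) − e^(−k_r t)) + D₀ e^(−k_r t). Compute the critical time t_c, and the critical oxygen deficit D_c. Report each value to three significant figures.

t_c ≈ 1.63 d; D_c ≈ 7.91 mg/L

With k_r/k_d = 4.139 and 1 − D₀(k_r−k_d)/(k_d L₀) = 0.8408,
t_c = ln(4.139 × 0.8408) / (1.01 − 0.244) = ln(3.480) / 0.7660 = 1.247/0.7660 = 1.628 d.
D_c = (k_d/k_r) L₀ e^(−k_d t_c) = (0.244/1.01) × 48.7 × e^(−0.244×1.628) = 0.2416 × 48.7 × 0.6722 = 7.908 mg/L.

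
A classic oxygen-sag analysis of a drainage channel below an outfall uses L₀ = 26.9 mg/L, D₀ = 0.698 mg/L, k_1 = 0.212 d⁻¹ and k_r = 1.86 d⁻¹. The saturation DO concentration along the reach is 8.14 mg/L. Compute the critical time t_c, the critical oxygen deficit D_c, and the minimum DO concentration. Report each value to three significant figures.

t_c ≈ 1.18 d; D_c ≈ 2.39 mg/L; min DO ≈ 5.75 mg/L

t_c = [1/(k_r−k_1)] ln[(k_r/k_1)(1 − D₀(k_r−k_1)/(k_1 L₀))]
= [1/(1.86−0.212)] ln[(1.86/0.212)(1 − 0.698×1.648/(0.212×26.9))]
= (1/1.648) ln[8.774 × 0.7983] = 0.6068 × ln(7.004) = 0.6068 × 1.946 = 1.181 d.
L(t_c) = L₀ e^(−k_1 t_c) = 26.9 × 0.7785 = 20.94 mg/L, and at the critical point k_r D_c = k_1 L, so D_c = (0.212/1.86) × 20.94 = 2.387 mg/L.
Minimum DO = C_s − D_c = 8.14 − 2.387 = 5.753 mg/L.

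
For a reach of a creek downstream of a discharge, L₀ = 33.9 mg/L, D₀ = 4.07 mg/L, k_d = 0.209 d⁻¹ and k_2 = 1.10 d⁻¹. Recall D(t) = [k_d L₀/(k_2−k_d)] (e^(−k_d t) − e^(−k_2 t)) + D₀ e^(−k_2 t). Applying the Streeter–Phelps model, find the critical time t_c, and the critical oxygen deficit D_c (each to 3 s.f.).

t_c ≈ 1.06 d; D_c ≈ 5.16 mg/L

With k_2/k_d = 5.263 and 1 − D₀(k_2−k_d)/(k_d L₀) = 0.4882,
t_c = ln(5.263 × 0.4882) / (1.10 − 0.209) = ln(2.569) / 0.8910 = 0.9436/0.8910 = 1.059 d.
L(t_c) = L₀ e^(−k_d t_c) = 33.9 × 0.8014 = 27.17 mg/L, and at the critical point k_2 D_c = k_d L, so D_c = (0.209/1.10) × 27.17 = 5.162 mg/L.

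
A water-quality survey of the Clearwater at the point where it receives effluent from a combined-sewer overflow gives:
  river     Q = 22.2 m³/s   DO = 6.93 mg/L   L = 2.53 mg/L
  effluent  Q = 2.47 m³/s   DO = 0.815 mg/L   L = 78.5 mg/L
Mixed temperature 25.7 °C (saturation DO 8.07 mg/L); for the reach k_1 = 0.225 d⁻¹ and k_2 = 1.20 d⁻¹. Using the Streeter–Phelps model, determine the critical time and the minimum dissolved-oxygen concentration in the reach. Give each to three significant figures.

t_c ≈ 0.299 d; minimum DO ≈ 6.29 mg/L

Mixed DO = (22.2×6.93 + 2.47×0.815)/(22.2+2.47) = 155.9/24.67 = 6.318 mg/L.
Mixed L₀ = (22.2×2.53 + 2.47×78.5)/(24.67) = 250.1/24.67 = 10.14 mg/L.
Initial deficit D₀ = C_s − DO₀ = 8.07 − 6.318 = 1.752 mg/L.
t_c = (1/0.9750) ln[(1.20/0.225)(1 − 1.752×0.9750/(0.225×10.14))] = 1.026 × ln(1.338) = 0.2987 d.
D_c = (0.225/1.20) × 10.14 × e^(−0.225×0.2987) = 0.1875 × 10.14 × 0.9350 = 1.777 mg/L.
Minimum DO = 8.07 − 1.777 = 6.293 mg/L.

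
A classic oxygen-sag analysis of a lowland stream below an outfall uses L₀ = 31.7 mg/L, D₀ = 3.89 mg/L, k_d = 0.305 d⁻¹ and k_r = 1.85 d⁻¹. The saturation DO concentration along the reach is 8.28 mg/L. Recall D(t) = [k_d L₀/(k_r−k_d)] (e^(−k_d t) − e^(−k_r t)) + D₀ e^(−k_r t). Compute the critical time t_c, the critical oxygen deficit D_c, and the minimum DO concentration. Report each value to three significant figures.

At the critical point dD/dt = 0, so k_d L₀ e^(−k_d t) = k_r D. Substituting D(t) from the Streeter–Phelps equation and solving for t gives
t_c = ln[(k_r/k_d)(1 − D₀(k_r−k_d)/(k_d L₀))] / (k_r−k_d).
Here k_r−k_d = 1.545 d⁻¹ and 1 − D₀(k_r−k_d)/(k_d L₀) = 1 − 3.89×1.545/(0.305×31.7) = 0.3784, so
t_c = ln(6.066 × 0.3784) / 1.545 = 0.8308 / 1.545 = 0.5377 d.
D_c = (k_d/k_r) L₀ e^(−k_d t_c) = (0.305/1.85) × 31.7 × e^(−0.305×0.5377) = 0.1649 × 31.7 × 0.8487 = 4.436 mg/L.
Minimum DO = C_s − D_c = 8.28 − 4.436 = 3.844 mg/L.

t_c ≈ 0.538 d; D_c ≈ 4.44 mg/L; min DO ≈ 3.84 mg/L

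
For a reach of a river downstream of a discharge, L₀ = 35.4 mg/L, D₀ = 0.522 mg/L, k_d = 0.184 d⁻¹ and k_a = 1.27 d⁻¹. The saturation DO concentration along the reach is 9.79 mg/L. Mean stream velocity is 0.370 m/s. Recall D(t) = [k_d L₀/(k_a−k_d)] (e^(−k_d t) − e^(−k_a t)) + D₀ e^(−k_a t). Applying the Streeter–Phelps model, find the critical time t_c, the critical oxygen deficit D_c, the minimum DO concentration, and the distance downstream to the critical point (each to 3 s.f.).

t_c ≈ 1.70 d; D_c ≈ 3.75 mg/L; min DO ≈ 6.04 mg/L; x_c ≈ 54.2 km

With k_a/k_d = 6.902 and 1 − D₀(k_a−k_d)/(k_d L₀) = 0.9130,
t_c = ln(6.902 × 0.9130) / (1.27 − 0.184) = ln(6.301) / 1.086 = 1.841/1.086 = 1.695 d.
D_c = (k_d/k_a) L₀ e^(−k_d t_c) = (0.184/1.27) × 35.4 × e^(−0.184×1.695) = 0.1449 × 35.4 × 0.7321 = 3.755 mg/L.
Minimum DO = C_s − D_c = 9.79 − 3.755 = 6.035 mg/L.
x_c = v t_c = 0.370 m/s × 1.695 d × 86400 s/d = 54190 m ≈ 54.2 km.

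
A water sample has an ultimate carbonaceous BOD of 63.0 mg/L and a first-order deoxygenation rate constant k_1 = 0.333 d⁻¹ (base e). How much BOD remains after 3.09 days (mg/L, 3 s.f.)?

L ≈ 22.5 mg/L

L_t = L₀ e^(−k_1 t) = 63.0 × e^(−0.333×3.09) = 63.0 × 0.3574 = 22.51 mg/L.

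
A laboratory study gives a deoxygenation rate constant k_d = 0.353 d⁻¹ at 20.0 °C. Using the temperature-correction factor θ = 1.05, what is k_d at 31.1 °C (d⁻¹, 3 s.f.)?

k_d ≈ 0.607 d⁻¹

k_d(T₂) = k_d(T₁) · θ^(T₂−T₁) = 0.353 × 1.05^(31.1−20.0)
= 0.353 × 1.05^11.1 = 0.353 × 1.719 = 0.6067 d⁻¹.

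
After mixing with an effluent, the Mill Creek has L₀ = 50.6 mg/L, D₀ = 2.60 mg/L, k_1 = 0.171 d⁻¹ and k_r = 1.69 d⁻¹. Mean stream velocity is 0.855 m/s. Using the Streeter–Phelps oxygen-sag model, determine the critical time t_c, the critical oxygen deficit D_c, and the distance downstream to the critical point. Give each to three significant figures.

t_c ≈ 1.11 d; D_c ≈ 4.24 mg/L; x_c ≈ 81.8 km

t_c = [1/(k_r−k_1)] ln[(k_r/k_1)(1 − D₀(k_r−k_1)/(k_1 L₀))]
= [1/(1.69−0.171)] ln[(1.69/0.171)(1 − 2.60×1.519/(0.171×50.6))]
= (1/1.519) ln[9.883 × 0.5436] = 0.6583 × ln(5.372) = 0.6583 × 1.681 = 1.107 d.
D_c = (k_1/k_r) L₀ e^(−k_1 t_c) = (0.171/1.69) × 50.6 × e^(−0.171×1.107) = 0.1012 × 50.6 × 0.8276 = 4.237 mg/L.
x_c = v t_c = 0.855 m/s × 1.107 d × 86400 s/d = 81760 m ≈ 81.8 km.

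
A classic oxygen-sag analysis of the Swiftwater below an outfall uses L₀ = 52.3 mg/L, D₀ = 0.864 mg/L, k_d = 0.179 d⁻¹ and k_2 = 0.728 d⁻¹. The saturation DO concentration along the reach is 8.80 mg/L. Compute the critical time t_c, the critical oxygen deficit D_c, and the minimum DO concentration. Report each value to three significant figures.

t_c ≈ 2.46 d; D_c ≈ 8.28 mg/L; min DO ≈ 0.522 mg/L

With k_2/k_d = 4.067 and 1 − D₀(k_2−k_d)/(k_d L₀) = 0.9493,
t_c = ln(4.067 × 0.9493) / (0.728 − 0.179) = ln(3.861) / 0.5490 = 1.351/0.5490 = 2.461 d.
D_c = (k_d/k_2) L₀ e^(−k_d t_c) = (0.179/0.728) × 52.3 × e^(−0.179×2.461) = 0.2459 × 52.3 × 0.6437 = 8.278 mg/L.
Minimum DO = C_s − D_c = 8.80 − 8.278 = 0.5219 mg/L.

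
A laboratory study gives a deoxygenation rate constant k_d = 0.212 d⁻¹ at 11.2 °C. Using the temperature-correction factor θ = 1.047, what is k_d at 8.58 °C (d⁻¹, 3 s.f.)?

k_d ≈ 0.188 d⁻¹

k_d(T₂) = k_d(T₁) · θ^(T₂−T₁) = 0.212 × 1.047^(8.58−11.2)
= 0.212 × 1.047^-2.62 = 0.212 × 0.8866 = 0.1880 d⁻¹.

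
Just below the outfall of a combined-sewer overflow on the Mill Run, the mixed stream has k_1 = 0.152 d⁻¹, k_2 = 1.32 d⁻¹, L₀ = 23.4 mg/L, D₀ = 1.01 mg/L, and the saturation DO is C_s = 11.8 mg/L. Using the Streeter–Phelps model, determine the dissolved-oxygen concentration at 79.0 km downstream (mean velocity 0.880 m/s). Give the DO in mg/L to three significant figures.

DO ≈ 9.72 mg/L

Travel time t = x/v = 79.0 km / (0.880 m/s) = 79000 m / 0.880 m/s = 89770 s = 1.039 d.
k_1 L₀/(k_2−k_1) = 0.152×23.4/(1.32−0.152) = 3.557/1.168 = 3.045 mg/L.
e^(−k_1 t) = e^(−0.152×1.039) = 0.8539; e^(−k_2 t) = e^(−1.32×1.039) = 0.2537.
D = 3.045 × (0.8539 − 0.2537) + 1.01 × 0.2537 = 1.828 + 0.2563 = 2.084 mg/L.
DO = C_s − D = 11.8 − 2.084 = 9.716 mg/L.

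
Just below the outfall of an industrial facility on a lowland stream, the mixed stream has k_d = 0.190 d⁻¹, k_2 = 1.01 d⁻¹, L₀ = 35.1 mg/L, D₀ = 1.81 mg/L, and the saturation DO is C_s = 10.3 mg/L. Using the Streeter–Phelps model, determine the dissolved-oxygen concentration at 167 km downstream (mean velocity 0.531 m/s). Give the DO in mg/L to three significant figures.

DO ≈ 6.39 mg/L

Travel time t = x/v = 167 km / (0.531 m/s) = 167000 m / 0.531 m/s = 314500 s = 3.640 d.
k_d L₀/(k_2−k_d) = 0.190×35.1/(1.01−0.190) = 6.669/0.8200 = 8.133 mg/L.
e^(−k_d t) = e^(−0.190×3.640) = 0.5008; e^(−k_2 t) = e^(−1.01×3.640) = 0.02531.
D = 8.133 × (0.5008 − 0.02531) + 1.81 × 0.02531 = 3.867 + 0.04582 = 3.913 mg/L.
DO = C_s − D = 10.3 − 3.913 = 6.387 mg/L.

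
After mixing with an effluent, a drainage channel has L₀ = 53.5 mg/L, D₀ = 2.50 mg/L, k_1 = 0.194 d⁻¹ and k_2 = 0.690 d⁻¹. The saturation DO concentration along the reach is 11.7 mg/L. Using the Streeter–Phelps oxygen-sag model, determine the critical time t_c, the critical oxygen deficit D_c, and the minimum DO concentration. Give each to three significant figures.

With k_2/k_1 = 3.557 and 1 − D₀(k_2−k_1)/(k_1 L₀) = 0.8805,
t_c = ln(3.557 × 0.8805) / (0.690 − 0.194) = ln(3.132) / 0.4960 = 1.142/0.4960 = 2.302 d.
D_c = (k_1/k_2) L₀ e^(−k_1 t_c) = (0.194/0.690) × 53.5 × e^(−0.194×2.302) = 0.2812 × 53.5 × 0.6399 = 9.625 mg/L.
Minimum DO = C_s − D_c = 11.7 − 9.625 = 2.075 mg/L.

t_c ≈ 2.30 d; D_c ≈ 9.62 mg/L; min DO ≈ 2.08 mg/L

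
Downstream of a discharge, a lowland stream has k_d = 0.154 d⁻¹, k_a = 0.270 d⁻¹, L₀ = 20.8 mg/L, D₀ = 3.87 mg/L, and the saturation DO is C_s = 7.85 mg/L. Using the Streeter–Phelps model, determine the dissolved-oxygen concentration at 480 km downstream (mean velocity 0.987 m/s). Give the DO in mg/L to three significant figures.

DO ≈ 1.44 mg/L

Travel time t = x/v = 480 km / (0.987 m/s) = 480000 m / 0.987 m/s = 486300 s = 5.629 d.
k_d L₀/(k_a−k_d) = 0.154×20.8/(0.270−0.154) = 3.203/0.1160 = 27.61 mg/L.
e^(−k_d t) = e^(−0.154×5.629) = 0.4203; e^(−k_a t) = e^(−0.270×5.629) = 0.2188.
D = 27.61 × (0.4203 − 0.2188) + 3.87 × 0.2188 = 5.565 + 0.8466 = 6.411 mg/L.
DO = C_s − D = 7.85 − 6.411 = 1.439 mg/L.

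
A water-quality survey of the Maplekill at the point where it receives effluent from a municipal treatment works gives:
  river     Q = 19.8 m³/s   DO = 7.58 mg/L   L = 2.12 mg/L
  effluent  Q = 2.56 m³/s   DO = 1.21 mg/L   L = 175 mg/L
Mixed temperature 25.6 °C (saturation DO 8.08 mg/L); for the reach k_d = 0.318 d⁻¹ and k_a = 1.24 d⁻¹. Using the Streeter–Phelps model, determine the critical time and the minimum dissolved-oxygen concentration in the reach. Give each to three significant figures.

Mixed DO = (19.8×7.58 + 2.56×1.21)/(19.8+2.56) = 153.2/22.36 = 6.851 mg/L.
Mixed L₀ = (19.8×2.12 + 2.56×175)/(22.36) = 490.0/22.36 = 21.91 mg/L.
Initial deficit D₀ = C_s − DO₀ = 8.08 − 6.851 = 1.229 mg/L.
t_c = (1/0.9220) ln[(1.24/0.318)(1 − 1.229×0.9220/(0.318×21.91))] = 1.085 × ln(3.265) = 1.283 d.
D_c = (0.318/1.24) × 21.91 × e^(−0.318×1.283) = 0.2565 × 21.91 × 0.6649 = 3.736 mg/L.
Minimum DO = 8.08 − 3.736 = 4.344 mg/L.

t_c ≈ 1.28 d; minimum DO ≈ 4.34 mg/L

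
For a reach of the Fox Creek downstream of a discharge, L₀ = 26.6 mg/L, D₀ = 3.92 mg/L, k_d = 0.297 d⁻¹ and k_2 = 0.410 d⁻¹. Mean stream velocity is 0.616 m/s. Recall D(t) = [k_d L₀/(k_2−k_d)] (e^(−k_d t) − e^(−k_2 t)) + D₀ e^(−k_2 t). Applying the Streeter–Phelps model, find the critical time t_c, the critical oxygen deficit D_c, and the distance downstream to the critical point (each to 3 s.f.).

t_c ≈ 2.34 d; D_c ≈ 9.61 mg/L; x_c ≈ 125 km

t_c = [1/(k_2−k_d)] ln[(k_2/k_d)(1 − D₀(k_2−k_d)/(k_d L₀))]
= [1/(0.410−0.297)] ln[(0.410/0.297)(1 − 3.92×0.1130/(0.297×26.6))]
= (1/0.1130) ln[1.380 × 0.9439] = 8.850 × ln(1.303) = 8.850 × 0.2647 = 2.343 d.
D_c = (k_d/k_2) L₀ e^(−k_d t_c) = (0.297/0.410) × 26.6 × e^(−0.297×2.343) = 0.7244 × 26.6 × 0.4987 = 9.609 mg/L.
x_c = v t_c = 0.616 m/s × 2.343 d × 86400 s/d = 124700 m ≈ 125 km.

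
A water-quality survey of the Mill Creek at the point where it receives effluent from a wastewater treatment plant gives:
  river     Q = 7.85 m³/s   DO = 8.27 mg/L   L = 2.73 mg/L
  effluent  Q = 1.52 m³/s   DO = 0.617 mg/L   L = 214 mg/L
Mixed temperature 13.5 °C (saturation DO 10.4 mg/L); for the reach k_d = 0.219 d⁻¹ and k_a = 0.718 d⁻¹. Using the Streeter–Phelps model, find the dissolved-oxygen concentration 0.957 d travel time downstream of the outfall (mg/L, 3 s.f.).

Mixed DO = (7.85×8.27 + 1.52×0.617)/(7.85+1.52) = 65.86/9.370 = 7.029 mg/L.
Mixed L₀ = (7.85×2.73 + 1.52×214)/(9.370) = 346.7/9.370 = 37.00 mg/L.
Initial deficit D₀ = C_s − DO₀ = 10.4 − 7.029 = 3.371 mg/L.
D(0.957) = [0.219×37.00/(0.718−0.219)](e^(−0.219×0.957) − e^(−0.718×0.957)) + 3.371 e^(−0.718×0.957)
= 16.24 × (0.8109 − 0.5030) + 3.371 × 0.5030 = 6.696 mg/L.
DO = 10.4 − 6.696 = 3.704 mg/L.

DO ≈ 3.70 mg/L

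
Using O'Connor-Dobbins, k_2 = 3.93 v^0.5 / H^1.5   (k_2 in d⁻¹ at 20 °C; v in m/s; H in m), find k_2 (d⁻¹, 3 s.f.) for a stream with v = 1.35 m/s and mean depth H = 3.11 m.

k_2 ≈ 0.833 d⁻¹

k_2 = 3.93 × 1.35^0.5 / 3.11^1.5 = 3.93 × 1.162 / 5.485 = 0.8326 d⁻¹.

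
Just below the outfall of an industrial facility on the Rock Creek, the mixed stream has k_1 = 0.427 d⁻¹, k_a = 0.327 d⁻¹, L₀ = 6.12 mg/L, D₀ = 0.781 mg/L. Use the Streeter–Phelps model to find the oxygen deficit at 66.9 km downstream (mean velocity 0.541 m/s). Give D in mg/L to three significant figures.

Travel time t = x/v = 66.9 km / (0.541 m/s) = 66900 m / 0.541 m/s = 123700 s = 1.431 d.
k_1 L₀/(k_a−k_1) = 0.427×6.12/(0.327−0.427) = 2.613/-0.1000 = -26.13 mg/L.
e^(−k_1 t) = e^(−0.427×1.431) = 0.5427; e^(−k_a t) = e^(−0.327×1.431) = 0.6262.
D = -26.13 × (0.5427 − 0.6262) + 0.781 × 0.6262 = 2.182 + 0.4891 = 2.671 mg/L.

D ≈ 2.67 mg/L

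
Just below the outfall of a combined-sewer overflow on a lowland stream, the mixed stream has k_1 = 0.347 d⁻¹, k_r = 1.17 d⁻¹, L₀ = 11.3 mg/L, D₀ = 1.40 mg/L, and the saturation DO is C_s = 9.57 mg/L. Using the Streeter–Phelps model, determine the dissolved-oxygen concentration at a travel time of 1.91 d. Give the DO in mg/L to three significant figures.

DO ≈ 7.47 mg/L

k_1 L₀/(k_r−k_1) = 0.347×11.3/(1.17−0.347) = 3.921/0.8230 = 4.764 mg/L.
e^(−k_1 t) = e^(−0.347×1.910) = 0.5154; e^(−k_r t) = e^(−1.17×1.910) = 0.1070.
D = 4.764 × (0.5154 − 0.1070) + 1.40 × 0.1070 = 1.946 + 0.1498 = 2.096 mg/L.
DO = C_s − D = 9.57 − 2.096 = 7.474 mg/L.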